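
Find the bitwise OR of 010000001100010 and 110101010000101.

OR: 1 when either bit is 1
  010000001100010
| 110101010000101
-----------------
  110101011100111
Decimal: 8290 | 27269 = 27367



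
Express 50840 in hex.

Using repeated division by 16 (digits 10–15 are A–F):
50840 ÷ 16 = 3177 remainder 8
3177 ÷ 16 = 198 remainder 9
198 ÷ 16 = 12 remainder 6
12 ÷ 16 = 0 remainder 12 (C)
Reading remainders bottom to top: C698



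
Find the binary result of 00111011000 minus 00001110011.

Method 1 - Direct subtraction (column by column from the right: bit − bit − borrow-in; if negative, add 2 and borrow 1 from the next column):
borrow: 00011001110
        00111011000
-       00001110011
-------------------
        00101100101

Method 2 - Add two's complement:
Two's complement of 00001110011: invert → 11110001100, add 1 → 11110001101
  00111011000
+ 11110001101
-------------
 100101100101  (end carry out of the top bit = 1)
Discarding the end carry: 00101100101
Decimal check:
  00111011000 = 256 + 128 + 64 + 16 + 8 = 472
  00001110011 = 64 + 32 + 16 + 2 + 1 = 115
  472 - 115 = 357, and 00101100101 = 256 + 64 + 32 + 4 + 1 = 357 ✓



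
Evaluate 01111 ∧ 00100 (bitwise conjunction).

AND: 1 only when both bits are 1
  01111
& 00100
-------
  00100
Decimal: 15 & 4 = 4



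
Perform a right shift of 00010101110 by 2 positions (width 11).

Original: 00010101110 (decimal 174)
Shift right by 2 positions
Drop the 2 low bits; fill with zeros on the left
Result: 00000101011 (decimal 43)
Equivalent: 174 >> 2 = 174 ÷ 2^2 = 43



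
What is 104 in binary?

Using repeated division by 2:
104 ÷ 2 = 52 remainder 0
52 ÷ 2 = 26 remainder 0
26 ÷ 2 = 13 remainder 0
13 ÷ 2 = 6 remainder 1
6 ÷ 2 = 3 remainder 0
3 ÷ 2 = 1 remainder 1
1 ÷ 2 = 0 remainder 1
Reading remainders bottom to top: 1101000



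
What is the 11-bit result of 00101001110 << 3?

Original: 00101001110 (decimal 334)
Shift left by 3 positions
Append 3 zeros on the right and drop the 3 high bits that overflow the 11-bit width
Result: 01001110000 (decimal 624)
Equivalent: 334 << 3 = 334 × 2^3 = 2672, truncated to 11 bits = 624



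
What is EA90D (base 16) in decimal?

Expand by place value (powers of 16):
Digit values: E = 14, A = 10, D = 13
EA90D = 14 × 16^4 + 10 × 16^3 + 9 × 16^2 + 0 × 16^1 + 13 × 16^0
= 14 × 65536 + 10 × 4096 + 9 × 256 + 0 × 16 + 13 × 1
= 917504 + 40960 + 2304 + 0 + 13
= 960781



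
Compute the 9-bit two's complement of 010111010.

Original: 010111010
Step 1 - Invert all bits: 101000101
Step 2 - Add 1: 101000110
Verification: 010111010 + 101000110 = 1000000000; discarding the end carry (carry out of the top bit) leaves the 9-bit value 000000000, as required for x + (-x)



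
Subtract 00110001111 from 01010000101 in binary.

Method 1 - Direct subtraction (column by column from the right: bit − bit − borrow-in; if negative, add 2 and borrow 1 from the next column):
borrow: 01111111100
        01010000101
-       00110001111
-------------------
        00011110110

Method 2 - Add two's complement:
Two's complement of 00110001111: invert → 11001110000, add 1 → 11001110001
  01010000101
+ 11001110001
-------------
 100011110110  (end carry out of the top bit = 1)
Discarding the end carry: 00011110110
Decimal check:
  01010000101 = 512 + 128 + 4 + 1 = 645
  00110001111 = 256 + 128 + 8 + 4 + 2 + 1 = 399
  645 - 399 = 246, and 00011110110 = 128 + 64 + 32 + 16 + 4 + 2 = 246 ✓



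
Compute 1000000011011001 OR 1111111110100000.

OR: 1 when either bit is 1
  1000000011011001
| 1111111110100000
------------------
  1111111111111001
Decimal: 32985 | 65440 = 65529



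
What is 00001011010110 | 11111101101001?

OR: 1 when either bit is 1
  00001011010110
| 11111101101001
----------------
  11111111111111
Decimal: 726 | 16233 = 16383



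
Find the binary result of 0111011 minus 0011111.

Method 1 - Direct subtraction (column by column from the right: bit − bit − borrow-in; if negative, add 2 and borrow 1 from the next column):
borrow: 0111000
        0111011
-       0011111
---------------
        0011100

Method 2 - Add two's complement:
Two's complement of 0011111: invert → 1100000, add 1 → 1100001
  0111011
+ 1100001
---------
 10011100  (end carry out of the top bit = 1)
Discarding the end carry: 0011100
Decimal check:
  0111011 = 32 + 16 + 8 + 2 + 1 = 59
  0011111 = 16 + 8 + 4 + 2 + 1 = 31
  59 - 31 = 28, and 0011100 = 16 + 8 + 4 = 28 ✓



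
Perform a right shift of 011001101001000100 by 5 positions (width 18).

Original: 011001101001000100 (decimal 105028)
Shift right by 5 positions
Drop the 5 low bits; fill with zeros on the left
Result: 000000110011010010 (decimal 3282)
Equivalent: 105028 >> 5 = 105028 ÷ 2^5 = 3282



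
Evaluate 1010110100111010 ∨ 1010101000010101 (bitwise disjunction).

OR: 1 when either bit is 1
  1010110100111010
| 1010101000010101
------------------
  1010111100111111
Decimal: 44346 | 43541 = 44863



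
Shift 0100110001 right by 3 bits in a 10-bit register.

Original: 0100110001 (decimal 305)
Shift right by 3 positions
Drop the 3 low bits; fill with zeros on the left
Result: 0000100110 (decimal 38)
Equivalent: 305 >> 3 = 305 ÷ 2^3 = 38



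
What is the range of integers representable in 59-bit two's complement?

For 59-bit two's complement:
Minimum: -2^58 = -288230376151711744
Maximum: 2^58 - 1 = 288230376151711743



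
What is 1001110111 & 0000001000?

AND: 1 only when both bits are 1
  1001110111
& 0000001000
------------
  0000000000
Decimal: 631 & 8 = 0



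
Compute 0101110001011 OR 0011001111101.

OR: 1 when either bit is 1
  0101110001011
| 0011001111101
---------------
  0111111111111
Decimal: 2955 | 1661 = 4095



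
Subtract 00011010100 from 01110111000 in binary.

Method 1 - Direct subtraction (column by column from the right: bit − bit − borrow-in; if negative, add 2 and borrow 1 from the next column):
borrow: 00110001000
        01110111000
-       00011010100
-------------------
        01011100100

Method 2 - Add two's complement:
Two's complement of 00011010100: invert → 11100101011, add 1 → 11100101100
  01110111000
+ 11100101100
-------------
 101011100100  (end carry out of the top bit = 1)
Discarding the end carry: 01011100100
Decimal check:
  01110111000 = 512 + 256 + 128 + 32 + 16 + 8 = 952
  00011010100 = 128 + 64 + 16 + 4 = 212
  952 - 212 = 740, and 01011100100 = 512 + 128 + 64 + 32 + 4 = 740 ✓



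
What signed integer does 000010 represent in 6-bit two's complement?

Binary: 000010
Sign bit: 0 (non-negative)
Read directly as an unsigned value:
000010 = 2
Value: 2



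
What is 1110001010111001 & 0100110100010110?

AND: 1 only when both bits are 1
  1110001010111001
& 0100110100010110
------------------
  0100000000010000
Decimal: 58041 & 19734 = 16400



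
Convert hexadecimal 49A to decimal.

Expand by place value (powers of 16):
Digit values: A = 10
49A = 4 × 16^2 + 9 × 16^1 + 10 × 16^0
= 4 × 256 + 9 × 16 + 10 × 1
= 1024 + 144 + 10
= 1178



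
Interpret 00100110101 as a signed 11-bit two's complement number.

Binary: 00100110101
Sign bit: 0 (non-negative)
Read directly as an unsigned value:
00100110101 = 256 + 32 + 16 + 4 + 1 = 309
Value: 309



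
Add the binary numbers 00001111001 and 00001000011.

Add column by column from the right: bit + bit + carry-in; write the sum mod 2, carry 1 when the sum is 2 or 3.
carry:  00010000110
        00001111001
+       00001000011
-------------------
       000010111100
(the carry out of the leftmost column, 0, becomes the leading bit)
Decimal check:
  00001111001 = 64 + 32 + 16 + 8 + 1 = 121
  00001000011 = 64 + 2 + 1 = 67
  121 + 67 = 188, and 000010111100 = 128 + 32 + 16 + 8 + 4 = 188 ✓



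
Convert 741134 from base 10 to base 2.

Using repeated division by 2:
741134 ÷ 2 = 370567 remainder 0
370567 ÷ 2 = 185283 remainder 1
185283 ÷ 2 = 92641 remainder 1
92641 ÷ 2 = 46320 remainder 1
46320 ÷ 2 = 23160 remainder 0
23160 ÷ 2 = 11580 remainder 0
11580 ÷ 2 = 5790 remainder 0
5790 ÷ 2 = 2895 remainder 0
2895 ÷ 2 = 1447 remainder 1
1447 ÷ 2 = 723 remainder 1
723 ÷ 2 = 361 remainder 1
361 ÷ 2 = 180 remainder 1
180 ÷ 2 = 90 remainder 0
90 ÷ 2 = 45 remainder 0
45 ÷ 2 = 22 remainder 1
22 ÷ 2 = 11 remainder 0
11 ÷ 2 = 5 remainder 1
5 ÷ 2 = 2 remainder 1
2 ÷ 2 = 1 remainder 0
1 ÷ 2 = 0 remainder 1
Reading remainders bottom to top: 10110100111100001110



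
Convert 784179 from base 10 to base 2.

Using repeated division by 2:
784179 ÷ 2 = 392089 remainder 1
392089 ÷ 2 = 196044 remainder 1
196044 ÷ 2 = 98022 remainder 0
98022 ÷ 2 = 49011 remainder 0
49011 ÷ 2 = 24505 remainder 1
24505 ÷ 2 = 12252 remainder 1
12252 ÷ 2 = 6126 remainder 0
6126 ÷ 2 = 3063 remainder 0
3063 ÷ 2 = 1531 remainder 1
1531 ÷ 2 = 765 remainder 1
765 ÷ 2 = 382 remainder 1
382 ÷ 2 = 191 remainder 0
191 ÷ 2 = 95 remainder 1
95 ÷ 2 = 47 remainder 1
47 ÷ 2 = 23 remainder 1
23 ÷ 2 = 11 remainder 1
11 ÷ 2 = 5 remainder 1
5 ÷ 2 = 2 remainder 1
2 ÷ 2 = 1 remainder 0
1 ÷ 2 = 0 remainder 1
Reading remainders bottom to top: 10111111011100110011



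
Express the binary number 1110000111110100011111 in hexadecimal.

Group into 4-bit nibbles from right:
  0011 = 3
  1000 = 8
  0111 = 7
  1101 = D
  0001 = 1
  1111 = F
Result: 387D1F



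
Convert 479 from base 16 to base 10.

Expand by place value (powers of 16):
479 = 4 × 16^2 + 7 × 16^1 + 9 × 16^0
= 4 × 256 + 7 × 16 + 9 × 1
= 1024 + 112 + 9
= 1145



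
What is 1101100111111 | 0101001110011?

OR: 1 when either bit is 1
  1101100111111
| 0101001110011
---------------
  1101101111111
Decimal: 6975 | 2675 = 7039



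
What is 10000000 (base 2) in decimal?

Sum of powers of 2 for each 1-bit:
2^7
= 128
= 128



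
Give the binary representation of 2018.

Using repeated division by 2:
2018 ÷ 2 = 1009 remainder 0
1009 ÷ 2 = 504 remainder 1
504 ÷ 2 = 252 remainder 0
252 ÷ 2 = 126 remainder 0
126 ÷ 2 = 63 remainder 0
63 ÷ 2 = 31 remainder 1
31 ÷ 2 = 15 remainder 1
15 ÷ 2 = 7 remainder 1
7 ÷ 2 = 3 remainder 1
3 ÷ 2 = 1 remainder 1
1 ÷ 2 = 0 remainder 1
Reading remainders bottom to top: 11111100010



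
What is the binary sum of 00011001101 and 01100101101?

Add column by column from the right: bit + bit + carry-in; write the sum mod 2, carry 1 when the sum is 2 or 3.
carry:  00000011010
        00011001101
+       01100101101
-------------------
       001111111010
(the carry out of the leftmost column, 0, becomes the leading bit)
Decimal check:
  00011001101 = 128 + 64 + 8 + 4 + 1 = 205
  01100101101 = 512 + 256 + 32 + 8 + 4 + 1 = 813
  205 + 813 = 1018, and 001111111010 = 512 + 256 + 128 + 64 + 32 + 16 + 8 + 2 = 1018 ✓



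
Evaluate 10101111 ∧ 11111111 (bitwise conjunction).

AND: 1 only when both bits are 1
  10101111
& 11111111
----------
  10101111
Decimal: 175 & 255 = 175



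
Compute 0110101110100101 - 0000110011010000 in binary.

Method 1 - Direct subtraction (column by column from the right: bit − bit − borrow-in; if negative, add 2 and borrow 1 from the next column):
borrow: 0011100110100000
        0110101110100101
-       0000110011010000
------------------------
        0101111011010101

Method 2 - Add two's complement:
Two's complement of 0000110011010000: invert → 1111001100101111, add 1 → 1111001100110000
  0110101110100101
+ 1111001100110000
------------------
 10101111011010101  (end carry out of the top bit = 1)
Discarding the end carry: 0101111011010101
Decimal check:
  0110101110100101 = 16384 + 8192 + 2048 + 512 + 256 + 128 + 32 + 4 + 1 = 27557
  0000110011010000 = 2048 + 1024 + 128 + 64 + 16 = 3280
  27557 - 3280 = 24277, and 0101111011010101 = 16384 + 4096 + 2048 + 1024 + 512 + 128 + 64 + 16 + 4 + 1 = 24277 ✓



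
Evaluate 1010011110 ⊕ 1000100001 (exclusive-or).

XOR: 1 when bits differ
  1010011110
^ 1000100001
------------
  0010111111
Decimal: 670 ^ 545 = 191



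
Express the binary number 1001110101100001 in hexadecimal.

Group into 4-bit nibbles from right:
  1001 = 9
  1101 = D
  0110 = 6
  0001 = 1
Result: 9D61



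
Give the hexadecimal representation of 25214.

Using repeated division by 16 (digits 10–15 are A–F):
25214 ÷ 16 = 1575 remainder 14 (E)
1575 ÷ 16 = 98 remainder 7
98 ÷ 16 = 6 remainder 2
6 ÷ 16 = 0 remainder 6
Reading remainders bottom to top: 627E



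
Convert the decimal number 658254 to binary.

Using repeated division by 2:
658254 ÷ 2 = 329127 remainder 0
329127 ÷ 2 = 164563 remainder 1
164563 ÷ 2 = 82281 remainder 1
82281 ÷ 2 = 41140 remainder 1
41140 ÷ 2 = 20570 remainder 0
20570 ÷ 2 = 10285 remainder 0
10285 ÷ 2 = 5142 remainder 1
5142 ÷ 2 = 2571 remainder 0
2571 ÷ 2 = 1285 remainder 1
1285 ÷ 2 = 642 remainder 1
642 ÷ 2 = 321 remainder 0
321 ÷ 2 = 160 remainder 1
160 ÷ 2 = 80 remainder 0
80 ÷ 2 = 40 remainder 0
40 ÷ 2 = 20 remainder 0
20 ÷ 2 = 10 remainder 0
10 ÷ 2 = 5 remainder 0
5 ÷ 2 = 2 remainder 1
2 ÷ 2 = 1 remainder 0
1 ÷ 2 = 0 remainder 1
Reading remainders bottom to top: 10100000101101001110



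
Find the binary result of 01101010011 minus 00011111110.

Method 1 - Direct subtraction (column by column from the right: bit − bit − borrow-in; if negative, add 2 and borrow 1 from the next column):
borrow: 00111111000
        01101010011
-       00011111110
-------------------
        01001010101

Method 2 - Add two's complement:
Two's complement of 00011111110: invert → 11100000001, add 1 → 11100000010
  01101010011
+ 11100000010
-------------
 101001010101  (end carry out of the top bit = 1)
Discarding the end carry: 01001010101
Decimal check:
  01101010011 = 512 + 256 + 64 + 16 + 2 + 1 = 851
  00011111110 = 128 + 64 + 32 + 16 + 8 + 4 + 2 = 254
  851 - 254 = 597, and 01001010101 = 512 + 64 + 16 + 4 + 1 = 597 ✓



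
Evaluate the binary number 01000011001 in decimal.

Sum of powers of 2 for each 1-bit:
2^0 + 2^3 + 2^4 + 2^9
= 1 + 8 + 16 + 512
= 537



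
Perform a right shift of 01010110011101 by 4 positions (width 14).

Original: 01010110011101 (decimal 5533)
Shift right by 4 positions
Drop the 4 low bits; fill with zeros on the left
Result: 00000101011001 (decimal 345)
Equivalent: 5533 >> 4 = 5533 ÷ 2^4 = 345



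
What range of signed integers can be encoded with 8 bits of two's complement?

For 8-bit two's complement:
Minimum: -2^7 = -128
Maximum: 2^7 - 1 = 127



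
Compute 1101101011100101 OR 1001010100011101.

OR: 1 when either bit is 1
  1101101011100101
| 1001010100011101
------------------
  1101111111111101
Decimal: 56037 | 38173 = 57341



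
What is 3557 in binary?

Using repeated division by 2:
3557 ÷ 2 = 1778 remainder 1
1778 ÷ 2 = 889 remainder 0
889 ÷ 2 = 444 remainder 1
444 ÷ 2 = 222 remainder 0
222 ÷ 2 = 111 remainder 0
111 ÷ 2 = 55 remainder 1
55 ÷ 2 = 27 remainder 1
27 ÷ 2 = 13 remainder 1
13 ÷ 2 = 6 remainder 1
6 ÷ 2 = 3 remainder 0
3 ÷ 2 = 1 remainder 1
1 ÷ 2 = 0 remainder 1
Reading remainders bottom to top: 110111100101



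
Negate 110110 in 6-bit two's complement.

Original (sign bit 1, negative): 110110
Step 1 - Invert all bits: 001001
Step 2 - Add 1: 001010
Verification: 110110 + 001010 = 1000000; discarding the end carry (carry out of the top bit) leaves the 6-bit value 000000, as required for x + (-x)



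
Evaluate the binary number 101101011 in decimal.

Sum of powers of 2 for each 1-bit:
2^0 + 2^1 + 2^3 + 2^5 + 2^6 + 2^8
= 1 + 2 + 8 + 32 + 64 + 256
= 363



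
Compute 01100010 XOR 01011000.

XOR: 1 when bits differ
  01100010
^ 01011000
----------
  00111010
Decimal: 98 ^ 88 = 58



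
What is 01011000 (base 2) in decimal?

Sum of powers of 2 for each 1-bit:
2^3 + 2^4 + 2^6
= 8 + 16 + 64
= 88



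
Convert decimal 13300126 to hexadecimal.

Using repeated division by 16 (digits 10–15 are A–F):
13300126 ÷ 16 = 831257 remainder 14 (E)
831257 ÷ 16 = 51953 remainder 9
51953 ÷ 16 = 3247 remainder 1
3247 ÷ 16 = 202 remainder 15 (F)
202 ÷ 16 = 12 remainder 10 (A)
12 ÷ 16 = 0 remainder 12 (C)
Reading remainders bottom to top: CAF19E



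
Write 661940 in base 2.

Using repeated division by 2:
661940 ÷ 2 = 330970 remainder 0
330970 ÷ 2 = 165485 remainder 0
165485 ÷ 2 = 82742 remainder 1
82742 ÷ 2 = 41371 remainder 0
41371 ÷ 2 = 20685 remainder 1
20685 ÷ 2 = 10342 remainder 1
10342 ÷ 2 = 5171 remainder 0
5171 ÷ 2 = 2585 remainder 1
2585 ÷ 2 = 1292 remainder 1
1292 ÷ 2 = 646 remainder 0
646 ÷ 2 = 323 remainder 0
323 ÷ 2 = 161 remainder 1
161 ÷ 2 = 80 remainder 1
80 ÷ 2 = 40 remainder 0
40 ÷ 2 = 20 remainder 0
20 ÷ 2 = 10 remainder 0
10 ÷ 2 = 5 remainder 0
5 ÷ 2 = 2 remainder 1
2 ÷ 2 = 1 remainder 0
1 ÷ 2 = 0 remainder 1
Reading remainders bottom to top: 10100001100110110100



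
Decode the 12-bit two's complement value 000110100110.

Binary: 000110100110
Sign bit: 0 (non-negative)
Read directly as an unsigned value:
000110100110 = 256 + 128 + 32 + 4 + 2 = 422
Value: 422



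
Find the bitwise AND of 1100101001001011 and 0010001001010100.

AND: 1 only when both bits are 1
  1100101001001011
& 0010001001010100
------------------
  0000001001000000
Decimal: 51787 & 8788 = 576



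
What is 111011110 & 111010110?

AND: 1 only when both bits are 1
  111011110
& 111010110
-----------
  111010110
Decimal: 478 & 470 = 470



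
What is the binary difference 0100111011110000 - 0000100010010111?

Method 1 - Direct subtraction (column by column from the right: bit − bit − borrow-in; if negative, add 2 and borrow 1 from the next column):
borrow: 0000000000111110
        0100111011110000
-       0000100010010111
------------------------
        0100011001011001

Method 2 - Add two's complement:
Two's complement of 0000100010010111: invert → 1111011101101000, add 1 → 1111011101101001
  0100111011110000
+ 1111011101101001
------------------
 10100011001011001  (end carry out of the top bit = 1)
Discarding the end carry: 0100011001011001
Decimal check:
  0100111011110000 = 16384 + 2048 + 1024 + 512 + 128 + 64 + 32 + 16 = 20208
  0000100010010111 = 2048 + 128 + 16 + 4 + 2 + 1 = 2199
  20208 - 2199 = 18009, and 0100011001011001 = 16384 + 1024 + 512 + 64 + 16 + 8 + 1 = 18009 ✓



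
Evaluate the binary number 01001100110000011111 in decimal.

Sum of powers of 2 for each 1-bit:
2^0 + 2^1 + 2^2 + 2^3 + 2^4 + 2^10 + 2^11 + 2^14 + 2^15 + 2^18
= 1 + 2 + 4 + 8 + 16 + 1024 + 2048 + 16384 + 32768 + 262144
= 314399



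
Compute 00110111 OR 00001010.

OR: 1 when either bit is 1
  00110111
| 00001010
----------
  00111111
Decimal: 55 | 10 = 63



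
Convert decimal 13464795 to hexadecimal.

Using repeated division by 16 (digits 10–15 are A–F):
13464795 ÷ 16 = 841549 remainder 11 (B)
841549 ÷ 16 = 52596 remainder 13 (D)
52596 ÷ 16 = 3287 remainder 4
3287 ÷ 16 = 205 remainder 7
205 ÷ 16 = 12 remainder 13 (D)
12 ÷ 16 = 0 remainder 12 (C)
Reading remainders bottom to top: CD74DB



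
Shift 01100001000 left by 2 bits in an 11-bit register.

Original: 01100001000 (decimal 776)
Shift left by 2 positions
Append 2 zeros on the right and drop the 2 high bits that overflow the 11-bit width
Result: 10000100000 (decimal 1056)
Equivalent: 776 << 2 = 776 × 2^2 = 3104, truncated to 11 bits = 1056



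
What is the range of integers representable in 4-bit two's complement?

For 4-bit two's complement:
Minimum: -2^3 = -8
Maximum: 2^3 - 1 = 7



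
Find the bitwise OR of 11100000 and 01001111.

OR: 1 when either bit is 1
  11100000
| 01001111
----------
  11101111
Decimal: 224 | 79 = 239



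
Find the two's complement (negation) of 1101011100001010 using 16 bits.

Original (sign bit 1, negative): 1101011100001010
Step 1 - Invert all bits: 0010100011110101
Step 2 - Add 1: 0010100011110110
Verification: 1101011100001010 + 0010100011110110 = 10000000000000000; discarding the end carry (carry out of the top bit) leaves the 16-bit value 0000000000000000, as required for x + (-x)



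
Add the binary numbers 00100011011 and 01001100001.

Add column by column from the right: bit + bit + carry-in; write the sum mod 2, carry 1 when the sum is 2 or 3.
carry:  00000000110
        00100011011
+       01001100001
-------------------
       001101111100
(the carry out of the leftmost column, 0, becomes the leading bit)
Decimal check:
  00100011011 = 256 + 16 + 8 + 2 + 1 = 283
  01001100001 = 512 + 64 + 32 + 1 = 609
  283 + 609 = 892, and 001101111100 = 512 + 256 + 64 + 32 + 16 + 8 + 4 = 892 ✓



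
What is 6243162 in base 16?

Using repeated division by 16 (digits 10–15 are A–F):
6243162 ÷ 16 = 390197 remainder 10 (A)
390197 ÷ 16 = 24387 remainder 5
24387 ÷ 16 = 1524 remainder 3
1524 ÷ 16 = 95 remainder 4
95 ÷ 16 = 5 remainder 15 (F)
5 ÷ 16 = 0 remainder 5
Reading remainders bottom to top: 5F435A



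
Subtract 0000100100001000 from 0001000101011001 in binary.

Method 1 - Direct subtraction (column by column from the right: bit − bit − borrow-in; if negative, add 2 and borrow 1 from the next column):
borrow: 0001000000000000
        0001000101011001
-       0000100100001000
------------------------
        0000100001010001

Method 2 - Add two's complement:
Two's complement of 0000100100001000: invert → 1111011011110111, add 1 → 1111011011111000
  0001000101011001
+ 1111011011111000
------------------
 10000100001010001  (end carry out of the top bit = 1)
Discarding the end carry: 0000100001010001
Decimal check:
  0001000101011001 = 4096 + 256 + 64 + 16 + 8 + 1 = 4441
  0000100100001000 = 2048 + 256 + 8 = 2312
  4441 - 2312 = 2129, and 0000100001010001 = 2048 + 64 + 16 + 1 = 2129 ✓



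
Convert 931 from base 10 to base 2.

Using repeated division by 2:
931 ÷ 2 = 465 remainder 1
465 ÷ 2 = 232 remainder 1
232 ÷ 2 = 116 remainder 0
116 ÷ 2 = 58 remainder 0
58 ÷ 2 = 29 remainder 0
29 ÷ 2 = 14 remainder 1
14 ÷ 2 = 7 remainder 0
7 ÷ 2 = 3 remainder 1
3 ÷ 2 = 1 remainder 1
1 ÷ 2 = 0 remainder 1
Reading remainders bottom to top: 1110100011



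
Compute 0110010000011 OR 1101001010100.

OR: 1 when either bit is 1
  0110010000011
| 1101001010100
---------------
  1111011010111
Decimal: 3203 | 6740 = 7895



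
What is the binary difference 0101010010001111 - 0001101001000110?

Method 1 - Direct subtraction (column by column from the right: bit − bit − borrow-in; if negative, add 2 and borrow 1 from the next column):
borrow: 0111010010000000
        0101010010001111
-       0001101001000110
------------------------
        0011101001001001

Method 2 - Add two's complement:
Two's complement of 0001101001000110: invert → 1110010110111001, add 1 → 1110010110111010
  0101010010001111
+ 1110010110111010
------------------
 10011101001001001  (end carry out of the top bit = 1)
Discarding the end carry: 0011101001001001
Decimal check:
  0101010010001111 = 16384 + 4096 + 1024 + 128 + 8 + 4 + 2 + 1 = 21647
  0001101001000110 = 4096 + 2048 + 512 + 64 + 4 + 2 = 6726
  21647 - 6726 = 14921, and 0011101001001001 = 8192 + 4096 + 2048 + 512 + 64 + 8 + 1 = 14921 ✓



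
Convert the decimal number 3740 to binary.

Using repeated division by 2:
3740 ÷ 2 = 1870 remainder 0
1870 ÷ 2 = 935 remainder 0
935 ÷ 2 = 467 remainder 1
467 ÷ 2 = 233 remainder 1
233 ÷ 2 = 116 remainder 1
116 ÷ 2 = 58 remainder 0
58 ÷ 2 = 29 remainder 0
29 ÷ 2 = 14 remainder 1
14 ÷ 2 = 7 remainder 0
7 ÷ 2 = 3 remainder 1
3 ÷ 2 = 1 remainder 1
1 ÷ 2 = 0 remainder 1
Reading remainders bottom to top: 111010011100



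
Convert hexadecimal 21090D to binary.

Convert each hex digit to 4 bits:
  2 = 0010
  1 = 0001
  0 = 0000
  9 = 1001
  0 = 0000
  D = 1101
Concatenate: 001000010000100100001101



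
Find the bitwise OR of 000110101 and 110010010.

OR: 1 when either bit is 1
  000110101
| 110010010
-----------
  110110111
Decimal: 53 | 402 = 439



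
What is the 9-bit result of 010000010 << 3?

Original: 010000010 (decimal 130)
Shift left by 3 positions
Append 3 zeros on the right and drop the 3 high bits that overflow the 9-bit width
Result: 000010000 (decimal 16)
Equivalent: 130 << 3 = 130 × 2^3 = 1040, truncated to 9 bits = 16



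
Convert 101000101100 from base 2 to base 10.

Sum of powers of 2 for each 1-bit:
2^2 + 2^3 + 2^5 + 2^9 + 2^11
= 4 + 8 + 32 + 512 + 2048
= 2604



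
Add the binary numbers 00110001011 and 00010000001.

Add column by column from the right: bit + bit + carry-in; write the sum mod 2, carry 1 when the sum is 2 or 3.
carry:  01100000110
        00110001011
+       00010000001
-------------------
       001000001100
(the carry out of the leftmost column, 0, becomes the leading bit)
Decimal check:
  00110001011 = 256 + 128 + 8 + 2 + 1 = 395
  00010000001 = 128 + 1 = 129
  395 + 129 = 524, and 001000001100 = 512 + 8 + 4 = 524 ✓



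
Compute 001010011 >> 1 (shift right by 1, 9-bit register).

Original: 001010011 (decimal 83)
Shift right by 1 position
Drop the 1 low bit; fill with zero on the left
Result: 000101001 (decimal 41)
Equivalent: 83 >> 1 = 83 ÷ 2^1 = 41



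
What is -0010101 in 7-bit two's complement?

Original: 0010101
Step 1 - Invert all bits: 1101010
Step 2 - Add 1: 1101011
Verification: 0010101 + 1101011 = 10000000; discarding the end carry (carry out of the top bit) leaves the 7-bit value 0000000, as required for x + (-x)



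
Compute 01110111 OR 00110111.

OR: 1 when either bit is 1
  01110111
| 00110111
----------
  01110111
Decimal: 119 | 55 = 119



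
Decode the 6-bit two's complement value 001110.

Binary: 001110
Sign bit: 0 (non-negative)
Read directly as an unsigned value:
001110 = 8 + 4 + 2 = 14
Value: 14



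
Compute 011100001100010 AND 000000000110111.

AND: 1 only when both bits are 1
  011100001100010
& 000000000110111
-----------------
  000000000100010
Decimal: 14434 & 55 = 34



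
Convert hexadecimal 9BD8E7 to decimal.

Expand by place value (powers of 16):
Digit values: B = 11, D = 13, E = 14
9BD8E7 = 9 × 16^5 + 11 × 16^4 + 13 × 16^3 + 8 × 16^2 + 14 × 16^1 + 7 × 16^0
= 9 × 1048576 + 11 × 65536 + 13 × 4096 + 8 × 256 + 14 × 16 + 7 × 1
= 9437184 + 720896 + 53248 + 2048 + 224 + 7
= 10213607



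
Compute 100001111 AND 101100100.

AND: 1 only when both bits are 1
  100001111
& 101100100
-----------
  100000100
Decimal: 271 & 356 = 260



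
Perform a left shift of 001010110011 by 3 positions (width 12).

Original: 001010110011 (decimal 691)
Shift left by 3 positions
Append 3 zeros on the right and drop the 3 high bits that overflow the 12-bit width
Result: 010110011000 (decimal 1432)
Equivalent: 691 << 3 = 691 × 2^3 = 5528, truncated to 12 bits = 1432



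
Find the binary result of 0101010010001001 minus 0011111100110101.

Method 1 - Direct subtraction (column by column from the right: bit − bit − borrow-in; if negative, add 2 and borrow 1 from the next column):
borrow: 0111111011101000
        0101010010001001
-       0011111100110101
------------------------
        0001010101010100

Method 2 - Add two's complement:
Two's complement of 0011111100110101: invert → 1100000011001010, add 1 → 1100000011001011
  0101010010001001
+ 1100000011001011
------------------
 10001010101010100  (end carry out of the top bit = 1)
Discarding the end carry: 0001010101010100
Decimal check:
  0101010010001001 = 16384 + 4096 + 1024 + 128 + 8 + 1 = 21641
  0011111100110101 = 8192 + 4096 + 2048 + 1024 + 512 + 256 + 32 + 16 + 4 + 1 = 16181
  21641 - 16181 = 5460, and 0001010101010100 = 4096 + 1024 + 256 + 64 + 16 + 4 = 5460 ✓



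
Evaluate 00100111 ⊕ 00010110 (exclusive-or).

XOR: 1 when bits differ
  00100111
^ 00010110
----------
  00110001
Decimal: 39 ^ 22 = 49



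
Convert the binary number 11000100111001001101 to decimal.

Sum of powers of 2 for each 1-bit:
2^0 + 2^2 + 2^3 + 2^6 + 2^9 + 2^10 + 2^11 + 2^14 + 2^18 + 2^19
= 1 + 4 + 8 + 64 + 512 + 1024 + 2048 + 16384 + 262144 + 524288
= 806477



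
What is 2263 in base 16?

Using repeated division by 16 (digits 10–15 are A–F):
2263 ÷ 16 = 141 remainder 7
141 ÷ 16 = 8 remainder 13 (D)
8 ÷ 16 = 0 remainder 8
Reading remainders bottom to top: 8D7



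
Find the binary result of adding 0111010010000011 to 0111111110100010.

Add column by column from the right: bit + bit + carry-in; write the sum mod 2, carry 1 when the sum is 2 or 3.
carry:  1111111100000100
        0111010010000011
+       0111111110100010
------------------------
       01111010000100101
(the carry out of the leftmost column, 0, becomes the leading bit)
Decimal check:
  0111010010000011 = 16384 + 8192 + 4096 + 1024 + 128 + 2 + 1 = 29827
  0111111110100010 = 16384 + 8192 + 4096 + 2048 + 1024 + 512 + 256 + 128 + 32 + 2 = 32674
  29827 + 32674 = 62501, and 01111010000100101 = 32768 + 16384 + 8192 + 4096 + 1024 + 32 + 4 + 1 = 62501 ✓



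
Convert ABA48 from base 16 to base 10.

Expand by place value (powers of 16):
Digit values: A = 10, B = 11
ABA48 = 10 × 16^4 + 11 × 16^3 + 10 × 16^2 + 4 × 16^1 + 8 × 16^0
= 10 × 65536 + 11 × 4096 + 10 × 256 + 4 × 16 + 8 × 1
= 655360 + 45056 + 2560 + 64 + 8
= 703048



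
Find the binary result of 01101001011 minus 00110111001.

Method 1 - Direct subtraction (column by column from the right: bit − bit − borrow-in; if negative, add 2 and borrow 1 from the next column):
borrow: 01101100000
        01101001011
-       00110111001
-------------------
        00110010010

Method 2 - Add two's complement:
Two's complement of 00110111001: invert → 11001000110, add 1 → 11001000111
  01101001011
+ 11001000111
-------------
 100110010010  (end carry out of the top bit = 1)
Discarding the end carry: 00110010010
Decimal check:
  01101001011 = 512 + 256 + 64 + 8 + 2 + 1 = 843
  00110111001 = 256 + 128 + 32 + 16 + 8 + 1 = 441
  843 - 441 = 402, and 00110010010 = 256 + 128 + 16 + 2 = 402 ✓



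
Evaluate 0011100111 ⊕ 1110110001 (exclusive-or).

XOR: 1 when bits differ
  0011100111
^ 1110110001
------------
  1101010110
Decimal: 231 ^ 945 = 854



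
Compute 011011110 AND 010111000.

AND: 1 only when both bits are 1
  011011110
& 010111000
-----------
  010011000
Decimal: 222 & 184 = 152



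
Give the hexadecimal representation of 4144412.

Using repeated division by 16 (digits 10–15 are A–F):
4144412 ÷ 16 = 259025 remainder 12 (C)
259025 ÷ 16 = 16189 remainder 1
16189 ÷ 16 = 1011 remainder 13 (D)
1011 ÷ 16 = 63 remainder 3
63 ÷ 16 = 3 remainder 15 (F)
3 ÷ 16 = 0 remainder 3
Reading remainders bottom to top: 3F3D1C



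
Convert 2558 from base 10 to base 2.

Using repeated division by 2:
2558 ÷ 2 = 1279 remainder 0
1279 ÷ 2 = 639 remainder 1
639 ÷ 2 = 319 remainder 1
319 ÷ 2 = 159 remainder 1
159 ÷ 2 = 79 remainder 1
79 ÷ 2 = 39 remainder 1
39 ÷ 2 = 19 remainder 1
19 ÷ 2 = 9 remainder 1
9 ÷ 2 = 4 remainder 1
4 ÷ 2 = 2 remainder 0
2 ÷ 2 = 1 remainder 0
1 ÷ 2 = 0 remainder 1
Reading remainders bottom to top: 100111111110



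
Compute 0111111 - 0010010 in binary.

Method 1 - Direct subtraction (column by column from the right: bit − bit − borrow-in; if negative, add 2 and borrow 1 from the next column):
borrow: 0000000
        0111111
-       0010010
---------------
        0101101

Method 2 - Add two's complement:
Two's complement of 0010010: invert → 1101101, add 1 → 1101110
  0111111
+ 1101110
---------
 10101101  (end carry out of the top bit = 1)
Discarding the end carry: 0101101
Decimal check:
  0111111 = 32 + 16 + 8 + 4 + 2 + 1 = 63
  0010010 = 16 + 2 = 18
  63 - 18 = 45, and 0101101 = 32 + 8 + 4 + 1 = 45 ✓



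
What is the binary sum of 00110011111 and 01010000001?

Add column by column from the right: bit + bit + carry-in; write the sum mod 2, carry 1 when the sum is 2 or 3.
carry:  11100111110
        00110011111
+       01010000001
-------------------
       010000100000
(the carry out of the leftmost column, 0, becomes the leading bit)
Decimal check:
  00110011111 = 256 + 128 + 16 + 8 + 4 + 2 + 1 = 415
  01010000001 = 512 + 128 + 1 = 641
  415 + 641 = 1056, and 010000100000 = 1024 + 32 = 1056 ✓



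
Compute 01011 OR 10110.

OR: 1 when either bit is 1
  01011
| 10110
-------
  11111
Decimal: 11 | 22 = 31



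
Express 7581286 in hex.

Using repeated division by 16 (digits 10–15 are A–F):
7581286 ÷ 16 = 473830 remainder 6
473830 ÷ 16 = 29614 remainder 6
29614 ÷ 16 = 1850 remainder 14 (E)
1850 ÷ 16 = 115 remainder 10 (A)
115 ÷ 16 = 7 remainder 3
7 ÷ 16 = 0 remainder 7
Reading remainders bottom to top: 73AE66



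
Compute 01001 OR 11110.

OR: 1 when either bit is 1
  01001
| 11110
-------
  11111
Decimal: 9 | 30 = 31



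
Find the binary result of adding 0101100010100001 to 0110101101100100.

Add column by column from the right: bit + bit + carry-in; write the sum mod 2, carry 1 when the sum is 2 or 3.
carry:  1111011111000000
        0101100010100001
+       0110101101100100
------------------------
       01100010000000101
(the carry out of the leftmost column, 0, becomes the leading bit)
Decimal check:
  0101100010100001 = 16384 + 4096 + 2048 + 128 + 32 + 1 = 22689
  0110101101100100 = 16384 + 8192 + 2048 + 512 + 256 + 64 + 32 + 4 = 27492
  22689 + 27492 = 50181, and 01100010000000101 = 32768 + 16384 + 1024 + 4 + 1 = 50181 ✓



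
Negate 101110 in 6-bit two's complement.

Original (sign bit 1, negative): 101110
Step 1 - Invert all bits: 010001
Step 2 - Add 1: 010010
Verification: 101110 + 010010 = 1000000; discarding the end carry (carry out of the top bit) leaves the 6-bit value 000000, as required for x + (-x)



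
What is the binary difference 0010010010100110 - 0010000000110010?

Method 1 - Direct subtraction (column by column from the right: bit − bit − borrow-in; if negative, add 2 and borrow 1 from the next column):
borrow: 0000000011100000
        0010010010100110
-       0010000000110010
------------------------
        0000010001110100

Method 2 - Add two's complement:
Two's complement of 0010000000110010: invert → 1101111111001101, add 1 → 1101111111001110
  0010010010100110
+ 1101111111001110
------------------
 10000010001110100  (end carry out of the top bit = 1)
Discarding the end carry: 0000010001110100
Decimal check:
  0010010010100110 = 8192 + 1024 + 128 + 32 + 4 + 2 = 9382
  0010000000110010 = 8192 + 32 + 16 + 2 = 8242
  9382 - 8242 = 1140, and 0000010001110100 = 1024 + 64 + 32 + 16 + 4 = 1140 ✓



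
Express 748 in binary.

Using repeated division by 2:
748 ÷ 2 = 374 remainder 0
374 ÷ 2 = 187 remainder 0
187 ÷ 2 = 93 remainder 1
93 ÷ 2 = 46 remainder 1
46 ÷ 2 = 23 remainder 0
23 ÷ 2 = 11 remainder 1
11 ÷ 2 = 5 remainder 1
5 ÷ 2 = 2 remainder 1
2 ÷ 2 = 1 remainder 0
1 ÷ 2 = 0 remainder 1
Reading remainders bottom to top: 1011101100



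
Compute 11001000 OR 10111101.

OR: 1 when either bit is 1
  11001000
| 10111101
----------
  11111101
Decimal: 200 | 189 = 253



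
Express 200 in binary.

Using repeated division by 2:
200 ÷ 2 = 100 remainder 0
100 ÷ 2 = 50 remainder 0
50 ÷ 2 = 25 remainder 0
25 ÷ 2 = 12 remainder 1
12 ÷ 2 = 6 remainder 0
6 ÷ 2 = 3 remainder 0
3 ÷ 2 = 1 remainder 1
1 ÷ 2 = 0 remainder 1
Reading remainders bottom to top: 11001000



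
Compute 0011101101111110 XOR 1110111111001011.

XOR: 1 when bits differ
  0011101101111110
^ 1110111111001011
------------------
  1101010010110101
Decimal: 15230 ^ 61387 = 54453



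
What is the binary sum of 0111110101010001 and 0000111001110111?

Add column by column from the right: bit + bit + carry-in; write the sum mod 2, carry 1 when the sum is 2 or 3.
carry:  1111100011101110
        0111110101010001
+       0000111001110111
------------------------
       01000101111001000
(the carry out of the leftmost column, 0, becomes the leading bit)
Decimal check:
  0111110101010001 = 16384 + 8192 + 4096 + 2048 + 1024 + 256 + 64 + 16 + 1 = 32081
  0000111001110111 = 2048 + 1024 + 512 + 64 + 32 + 16 + 4 + 2 + 1 = 3703
  32081 + 3703 = 35784, and 01000101111001000 = 32768 + 2048 + 512 + 256 + 128 + 64 + 8 = 35784 ✓



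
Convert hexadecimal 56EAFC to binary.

Convert each hex digit to 4 bits:
  5 = 0101
  6 = 0110
  E = 1110
  A = 1010
  F = 1111
  C = 1100
Concatenate: 010101101110101011111100



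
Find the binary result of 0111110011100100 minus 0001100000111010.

Method 1 - Direct subtraction (column by column from the right: bit − bit − borrow-in; if negative, add 2 and borrow 1 from the next column):
borrow: 0000000001110100
        0111110011100100
-       0001100000111010
------------------------
        0110010010101010

Method 2 - Add two's complement:
Two's complement of 0001100000111010: invert → 1110011111000101, add 1 → 1110011111000110
  0111110011100100
+ 1110011111000110
------------------
 10110010010101010  (end carry out of the top bit = 1)
Discarding the end carry: 0110010010101010
Decimal check:
  0111110011100100 = 16384 + 8192 + 4096 + 2048 + 1024 + 128 + 64 + 32 + 4 = 31972
  0001100000111010 = 4096 + 2048 + 32 + 16 + 8 + 2 = 6202
  31972 - 6202 = 25770, and 0110010010101010 = 16384 + 8192 + 1024 + 128 + 32 + 8 + 2 = 25770 ✓



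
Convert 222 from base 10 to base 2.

Using repeated division by 2:
222 ÷ 2 = 111 remainder 0
111 ÷ 2 = 55 remainder 1
55 ÷ 2 = 27 remainder 1
27 ÷ 2 = 13 remainder 1
13 ÷ 2 = 6 remainder 1
6 ÷ 2 = 3 remainder 0
3 ÷ 2 = 1 remainder 1
1 ÷ 2 = 0 remainder 1
Reading remainders bottom to top: 11011110



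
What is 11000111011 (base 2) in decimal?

Sum of powers of 2 for each 1-bit:
2^0 + 2^1 + 2^3 + 2^4 + 2^5 + 2^9 + 2^10
= 1 + 2 + 8 + 16 + 32 + 512 + 1024
= 1595



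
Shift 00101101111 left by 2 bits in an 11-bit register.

Original: 00101101111 (decimal 367)
Shift left by 2 positions
Append 2 zeros on the right
Result: 10110111100 (decimal 1468)
Equivalent: 367 << 2 = 367 × 2^2 = 1468



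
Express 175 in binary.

Using repeated division by 2:
175 ÷ 2 = 87 remainder 1
87 ÷ 2 = 43 remainder 1
43 ÷ 2 = 21 remainder 1
21 ÷ 2 = 10 remainder 1
10 ÷ 2 = 5 remainder 0
5 ÷ 2 = 2 remainder 1
2 ÷ 2 = 1 remainder 0
1 ÷ 2 = 0 remainder 1
Reading remainders bottom to top: 10101111



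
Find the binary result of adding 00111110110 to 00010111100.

Add column by column from the right: bit + bit + carry-in; write the sum mod 2, carry 1 when the sum is 2 or 3.
carry:  01111111000
        00111110110
+       00010111100
-------------------
       001010110010
(the carry out of the leftmost column, 0, becomes the leading bit)
Decimal check:
  00111110110 = 256 + 128 + 64 + 32 + 16 + 4 + 2 = 502
  00010111100 = 128 + 32 + 16 + 8 + 4 = 188
  502 + 188 = 690, and 001010110010 = 512 + 128 + 32 + 16 + 2 = 690 ✓



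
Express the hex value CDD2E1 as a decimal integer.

Expand by place value (powers of 16):
Digit values: C = 12, D = 13, E = 14
CDD2E1 = 12 × 16^5 + 13 × 16^4 + 13 × 16^3 + 2 × 16^2 + 14 × 16^1 + 1 × 16^0
= 12 × 1048576 + 13 × 65536 + 13 × 4096 + 2 × 256 + 14 × 16 + 1 × 1
= 12582912 + 851968 + 53248 + 512 + 224 + 1
= 13488865



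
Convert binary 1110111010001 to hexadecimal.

Group into 4-bit nibbles from right:
  0001 = 1
  1101 = D
  1101 = D
  0001 = 1
Result: 1DD1



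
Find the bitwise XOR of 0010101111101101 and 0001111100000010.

XOR: 1 when bits differ
  0010101111101101
^ 0001111100000010
------------------
  0011010011101111
Decimal: 11245 ^ 7938 = 13551



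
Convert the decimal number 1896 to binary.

Using repeated division by 2:
1896 ÷ 2 = 948 remainder 0
948 ÷ 2 = 474 remainder 0
474 ÷ 2 = 237 remainder 0
237 ÷ 2 = 118 remainder 1
118 ÷ 2 = 59 remainder 0
59 ÷ 2 = 29 remainder 1
29 ÷ 2 = 14 remainder 1
14 ÷ 2 = 7 remainder 0
7 ÷ 2 = 3 remainder 1
3 ÷ 2 = 1 remainder 1
1 ÷ 2 = 0 remainder 1
Reading remainders bottom to top: 11101101000



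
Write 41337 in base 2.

Using repeated division by 2:
41337 ÷ 2 = 20668 remainder 1
20668 ÷ 2 = 10334 remainder 0
10334 ÷ 2 = 5167 remainder 0
5167 ÷ 2 = 2583 remainder 1
2583 ÷ 2 = 1291 remainder 1
1291 ÷ 2 = 645 remainder 1
645 ÷ 2 = 322 remainder 1
322 ÷ 2 = 161 remainder 0
161 ÷ 2 = 80 remainder 1
80 ÷ 2 = 40 remainder 0
40 ÷ 2 = 20 remainder 0
20 ÷ 2 = 10 remainder 0
10 ÷ 2 = 5 remainder 0
5 ÷ 2 = 2 remainder 1
2 ÷ 2 = 1 remainder 0
1 ÷ 2 = 0 remainder 1
Reading remainders bottom to top: 1010000101111001

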